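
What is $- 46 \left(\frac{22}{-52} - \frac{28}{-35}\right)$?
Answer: $- \frac{1127}{65} \approx -17.338$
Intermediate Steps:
$- 46 \left(\frac{22}{-52} - \frac{28}{-35}\right) = - 46 \left(22 \left(- \frac{1}{52}\right) - - \frac{4}{5}\right) = - 46 \left(- \frac{11}{26} + \frac{4}{5}\right) = \left(-46\right) \frac{49}{130} = - \frac{1127}{65}$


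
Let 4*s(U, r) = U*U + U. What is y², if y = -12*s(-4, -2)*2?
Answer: 5184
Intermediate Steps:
s(U, r) = U/4 + U²/4 (s(U, r) = (U*U + U)/4 = (U² + U)/4 = (U + U²)/4 = U/4 + U²/4)
y = -72 (y = -12*(¼)*(-4)*(1 - 4)*2 = -12*(¼)*(-4)*(-3)*2 = -36*2 = -12*6 = -72)
y² = (-72)² = 5184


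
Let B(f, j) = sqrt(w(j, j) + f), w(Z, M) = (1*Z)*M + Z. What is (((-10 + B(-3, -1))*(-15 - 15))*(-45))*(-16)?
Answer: 216000 - 21600*I*sqrt(3) ≈ 2.16e+5 - 37412.0*I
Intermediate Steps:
w(Z, M) = Z + M*Z (w(Z, M) = Z*M + Z = M*Z + Z = Z + M*Z)
B(f, j) = sqrt(f + j*(1 + j)) (B(f, j) = sqrt(j*(1 + j) + f) = sqrt(f + j*(1 + j)))
(((-10 + B(-3, -1))*(-15 - 15))*(-45))*(-16) = (((-10 + sqrt(-3 - (1 - 1)))*(-15 - 15))*(-45))*(-16) = (((-10 + sqrt(-3 - 1*0))*(-30))*(-45))*(-16) = (((-10 + sqrt(-3 + 0))*(-30))*(-45))*(-16) = (((-10 + sqrt(-3))*(-30))*(-45))*(-16) = (((-10 + I*sqrt(3))*(-30))*(-45))*(-16) = ((300 - 30*I*sqrt(3))*(-45))*(-16) = (-13500 + 1350*I*sqrt(3))*(-16) = 216000 - 21600*I*sqrt(3)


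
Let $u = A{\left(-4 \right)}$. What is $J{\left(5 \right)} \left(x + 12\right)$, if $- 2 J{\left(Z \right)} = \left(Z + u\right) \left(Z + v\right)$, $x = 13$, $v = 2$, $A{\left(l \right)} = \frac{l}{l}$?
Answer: $-525$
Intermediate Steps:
$A{\left(l \right)} = 1$
$u = 1$
$J{\left(Z \right)} = - \frac{\left(1 + Z\right) \left(2 + Z\right)}{2}$ ($J{\left(Z \right)} = - \frac{\left(Z + 1\right) \left(Z + 2\right)}{2} = - \frac{\left(1 + Z\right) \left(2 + Z\right)}{2}$)
$J{\left(5 \right)} \left(x + 12\right) = \left(-1 - \frac{15}{2} - \frac{5^{2}}{2}\right) \left(13 + 12\right) = \left(-1 - \frac{15}{2} - \frac{25}{2}\right) 25 = \left(-21\right) 25 = -525$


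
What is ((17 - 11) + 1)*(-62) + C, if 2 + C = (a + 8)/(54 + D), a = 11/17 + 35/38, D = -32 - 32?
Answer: -2822741/6460 ≈ -436.96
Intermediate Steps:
D = -64
a = 1013/646 (a = 11*(1/17) + 35*(1/38) = 11/17 + 35/38 = 1013/646 ≈ 1.5681)
C = -19101/6460 (C = -2 + (1013/646 + 8)/(54 - 64) = -2 + (6181/646)/(-10) = -2 + (6181/646)*(-⅒) = -2 - 6181/6460 = -19101/6460 ≈ -2.9568)
((17 - 11) + 1)*(-62) + C = ((17 - 11) + 1)*(-62) - 19101/6460 = (6 + 1)*(-62) - 19101/6460 = 7*(-62) - 19101/6460 = -434 - 19101/6460 = -2822741/6460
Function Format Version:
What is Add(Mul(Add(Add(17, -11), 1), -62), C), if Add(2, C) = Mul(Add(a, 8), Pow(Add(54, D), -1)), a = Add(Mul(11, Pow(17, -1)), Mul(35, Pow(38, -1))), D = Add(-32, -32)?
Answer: Rational(-2822741, 6460) ≈ -436.96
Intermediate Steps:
D = -64
a = Rational(1013, 646) (a = Add(Mul(11, Rational(1, 17)), Mul(35, Rational(1, 38))) = Add(Rational(11, 17), Rational(35, 38)) = Rational(1013, 646) ≈ 1.5681)
C = Rational(-19101, 6460) (C = Add(-2, Mul(Add(Rational(1013, 646), 8), Pow(Add(54, -64), -1))) = Add(-2, Mul(Rational(6181, 646), Pow(-10, -1))) = Add(-2, Mul(Rational(6181, 646), Rational(-1, 10))) = Add(-2, Rational(-6181, 6460)) = Rational(-19101, 6460) ≈ -2.9568)
Add(Mul(Add(Add(17, -11), 1), -62), C) = Add(Mul(Add(Add(17, -11), 1), -62), Rational(-19101, 6460)) = Add(Mul(Add(6, 1), -62), Rational(-19101, 6460)) = Add(Mul(7, -62), Rational(-19101, 6460)) = Add(-434, Rational(-19101, 6460)) = Rational(-2822741, 6460)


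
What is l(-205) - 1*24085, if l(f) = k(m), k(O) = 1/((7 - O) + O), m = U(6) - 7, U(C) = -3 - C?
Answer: -168594/7 ≈ -24085.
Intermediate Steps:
m = -16 (m = (-3 - 1*6) - 7 = (-3 - 6) - 7 = -9 - 7 = -16)
k(O) = ⅐ (k(O) = 1/7 = ⅐)
l(f) = ⅐
l(-205) - 1*24085 = ⅐ - 1*24085 = ⅐ - 24085 = -168594/7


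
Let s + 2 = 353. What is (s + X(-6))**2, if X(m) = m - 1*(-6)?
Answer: 123201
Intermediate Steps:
X(m) = 6 + m (X(m) = m + 6 = 6 + m)
s = 351 (s = -2 + 353 = 351)
(s + X(-6))**2 = (351 + (6 - 6))**2 = (351 + 0)**2 = 351**2 = 123201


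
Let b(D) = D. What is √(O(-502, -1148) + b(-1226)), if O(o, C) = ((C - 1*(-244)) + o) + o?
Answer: I*√3134 ≈ 55.982*I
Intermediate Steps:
O(o, C) = 244 + C + 2*o (O(o, C) = ((C + 244) + o) + o = ((244 + C) + o) + o = (244 + C + o) + o = 244 + C + 2*o)
√(O(-502, -1148) + b(-1226)) = √((244 - 1148 + 2*(-502)) - 1226) = √((244 - 1148 - 1004) - 1226) = √(-1908 - 1226) = √(-3134) = I*√3134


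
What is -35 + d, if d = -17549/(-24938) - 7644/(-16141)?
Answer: -13614464549/402524258 ≈ -33.823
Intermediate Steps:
d = 473884481/402524258 (d = -17549*(-1/24938) - 7644*(-1/16141) = 17549/24938 + 7644/16141 = 473884481/402524258 ≈ 1.1773)
-35 + d = -35 + 473884481/402524258 = -13614464549/402524258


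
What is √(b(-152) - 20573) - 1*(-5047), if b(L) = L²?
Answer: 5047 + √2531 ≈ 5097.3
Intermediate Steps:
√(b(-152) - 20573) - 1*(-5047) = √((-152)² - 20573) - 1*(-5047) = √(23104 - 20573) + 5047 = √2531 + 5047 = 5047 + √2531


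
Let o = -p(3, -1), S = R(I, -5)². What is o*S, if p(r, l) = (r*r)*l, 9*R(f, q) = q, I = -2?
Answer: 25/9 ≈ 2.7778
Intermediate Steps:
R(f, q) = q/9
S = 25/81 (S = ((⅑)*(-5))² = (-5/9)² = 25/81 ≈ 0.30864)
p(r, l) = l*r² (p(r, l) = r²*l = l*r²)
o = 9 (o = -(-1)*3² = -(-1)*9 = -1*(-9) = 9)
o*S = 9*(25/81) = 25/9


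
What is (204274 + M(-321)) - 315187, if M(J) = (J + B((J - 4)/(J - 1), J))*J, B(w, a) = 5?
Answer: -9477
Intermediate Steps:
M(J) = J*(5 + J) (M(J) = (J + 5)*J = (5 + J)*J = J*(5 + J))
(204274 + M(-321)) - 315187 = (204274 - 321*(5 - 321)) - 315187 = (204274 - 321*(-316)) - 315187 = (204274 + 101436) - 315187 = 305710 - 315187 = -9477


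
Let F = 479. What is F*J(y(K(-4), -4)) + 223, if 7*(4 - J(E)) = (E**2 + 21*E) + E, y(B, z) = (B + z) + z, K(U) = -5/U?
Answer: 1028481/112 ≈ 9182.9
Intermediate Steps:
y(B, z) = B + 2*z
J(E) = 4 - 22*E/7 - E**2/7 (J(E) = 4 - ((E**2 + 21*E) + E)/7 = 4 - (E**2 + 22*E)/7 = 4 + (-22*E/7 - E**2/7) = 4 - 22*E/7 - E**2/7)
F*J(y(K(-4), -4)) + 223 = 479*(4 - 22*(-5/(-4) + 2*(-4))/7 - (-5/(-4) + 2*(-4))**2/7) + 223 = 479*(4 - 22*(-5*(-1/4) - 8)/7 - (-5*(-1/4) - 8)**2/7) + 223 = 479*(4 - 22*(5/4 - 8)/7 - (5/4 - 8)**2/7) + 223 = 479*(4 - 22/7*(-27/4) - (-27/4)**2/7) + 223 = 479*(4 + 297/14 - 1/7*729/16) + 223 = 479*(4 + 297/14 - 729/112) + 223 = 479*(2095/112) + 223 = 1003505/112 + 223 = 1028481/112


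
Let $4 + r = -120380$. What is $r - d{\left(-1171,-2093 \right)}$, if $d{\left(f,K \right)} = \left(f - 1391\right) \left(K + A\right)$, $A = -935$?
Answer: $-7878120$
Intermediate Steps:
$r = -120384$ ($r = -4 - 120380 = -120384$)
$d{\left(f,K \right)} = \left(-1391 + f\right) \left(-935 + K\right)$ ($d{\left(f,K \right)} = \left(f - 1391\right) \left(K - 935\right) = \left(-1391 + f\right) \left(-935 + K\right)$)
$r - d{\left(-1171,-2093 \right)} = -120384 - \left(1300585 - -2911363 - -1094885 - -2450903\right) = -120384 - \left(1300585 + 2911363 + 1094885 + 2450903\right) = -120384 - 7757736 = -7878120$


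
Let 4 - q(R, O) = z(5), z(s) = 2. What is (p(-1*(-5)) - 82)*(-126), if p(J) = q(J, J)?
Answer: 10080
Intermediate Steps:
q(R, O) = 2 (q(R, O) = 4 - 1*2 = 4 - 2 = 2)
p(J) = 2
(p(-1*(-5)) - 82)*(-126) = (2 - 82)*(-126) = -80*(-126) = 10080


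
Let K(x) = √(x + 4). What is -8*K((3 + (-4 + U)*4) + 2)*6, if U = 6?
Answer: -48*√17 ≈ -197.91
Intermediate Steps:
K(x) = √(4 + x)
-8*K((3 + (-4 + U)*4) + 2)*6 = -8*√(4 + ((3 + (-4 + 6)*4) + 2))*6 = -8*√(4 + ((3 + 2*4) + 2))*6 = -8*√(4 + ((3 + 8) + 2))*6 = -8*√(4 + (11 + 2))*6 = -8*√(4 + 13)*6 = -8*√17*6 = -48*√17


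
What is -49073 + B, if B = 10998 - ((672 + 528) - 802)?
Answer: -38473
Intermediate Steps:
B = 10600 (B = 10998 - (1200 - 802) = 10998 - 1*398 = 10998 - 398 = 10600)
-49073 + B = -49073 + 10600 = -38473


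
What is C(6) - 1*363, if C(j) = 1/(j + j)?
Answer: -4355/12 ≈ -362.92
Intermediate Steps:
C(j) = 1/(2*j)
C(6) - 1*363 = (1/2)/6 - 1*363 = (1/2)*(1/6) - 363 = 1/12 - 363 = -4355/12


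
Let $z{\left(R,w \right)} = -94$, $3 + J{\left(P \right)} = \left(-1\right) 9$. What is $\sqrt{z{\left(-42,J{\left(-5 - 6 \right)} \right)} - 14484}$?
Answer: $i \sqrt{14578} \approx 120.74 i$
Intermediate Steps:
$J{\left(P \right)} = -12$ ($J{\left(P \right)} = -3 - 9 = -12$)
$\sqrt{z{\left(-42,J{\left(-5 - 6 \right)} \right)} - 14484} = \sqrt{-94 - 14484} = \sqrt{-14578} = i \sqrt{14578}$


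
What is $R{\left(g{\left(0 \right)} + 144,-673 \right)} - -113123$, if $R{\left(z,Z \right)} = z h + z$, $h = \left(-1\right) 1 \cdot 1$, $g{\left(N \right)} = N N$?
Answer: $113123$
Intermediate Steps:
$g{\left(N \right)} = N^{2}$
$h = -1$ ($h = \left(-1\right) 1 = -1$)
$R{\left(z,Z \right)} = 0$ ($R{\left(z,Z \right)} = z \left(-1\right) + z = - z + z = 0$)
$R{\left(g{\left(0 \right)} + 144,-673 \right)} - -113123 = 0 - -113123 = 0 + 113123 = 113123$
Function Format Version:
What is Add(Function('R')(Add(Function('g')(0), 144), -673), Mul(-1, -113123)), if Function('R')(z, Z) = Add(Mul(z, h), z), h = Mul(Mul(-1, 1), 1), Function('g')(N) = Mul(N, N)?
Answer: 113123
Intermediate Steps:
Function('g')(N) = Pow(N, 2)
h = -1 (h = Mul(-1, 1) = -1)
Function('R')(z, Z) = 0 (Function('R')(z, Z) = Add(Mul(z, -1), z) = Add(Mul(-1, z), z) = 0)
Add(Function('R')(Add(Function('g')(0), 144), -673), Mul(-1, -113123)) = Add(0, Mul(-1, -113123)) = Add(0, 113123) = 113123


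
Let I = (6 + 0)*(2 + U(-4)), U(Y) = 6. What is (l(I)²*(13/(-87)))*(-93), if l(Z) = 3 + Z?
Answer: 1048203/29 ≈ 36145.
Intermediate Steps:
I = 48 (I = (6 + 0)*(2 + 6) = 6*8 = 48)
(l(I)²*(13/(-87)))*(-93) = ((3 + 48)²*(13/(-87)))*(-93) = (51²*(13*(-1/87)))*(-93) = (2601*(-13/87))*(-93) = -11271/29*(-93) = 1048203/29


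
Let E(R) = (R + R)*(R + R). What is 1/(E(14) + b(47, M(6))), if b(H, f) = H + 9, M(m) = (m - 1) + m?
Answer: 1/840 ≈ 0.0011905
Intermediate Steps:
M(m) = -1 + 2*m (M(m) = (-1 + m) + m = -1 + 2*m)
E(R) = 4*R**2 (E(R) = (2*R)*(2*R) = 4*R**2)
b(H, f) = 9 + H
1/(E(14) + b(47, M(6))) = 1/(4*14**2 + (9 + 47)) = 1/(4*196 + 56) = 1/(784 + 56) = 1/840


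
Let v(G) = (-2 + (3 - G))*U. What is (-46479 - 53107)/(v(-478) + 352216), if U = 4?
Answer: -49793/177066 ≈ -0.28121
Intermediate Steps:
v(G) = 4 - 4*G (v(G) = (-2 + (3 - G))*4 = (1 - G)*4 = 4 - 4*G)
(-46479 - 53107)/(v(-478) + 352216) = (-46479 - 53107)/((4 - 4*(-478)) + 352216) = -99586/((4 + 1912) + 352216) = -99586/(1916 + 352216) = -99586/354132 = -99586*1/354132 = -49793/177066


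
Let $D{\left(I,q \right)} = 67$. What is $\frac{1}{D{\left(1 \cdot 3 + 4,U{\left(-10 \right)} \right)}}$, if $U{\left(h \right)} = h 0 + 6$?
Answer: $\frac{1}{67} \approx 0.014925$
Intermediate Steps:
$U{\left(h \right)} = 6$ ($U{\left(h \right)} = 0 + 6 = 6$)
$\frac{1}{D{\left(1 \cdot 3 + 4,U{\left(-10 \right)} \right)}} = \frac{1}{67}$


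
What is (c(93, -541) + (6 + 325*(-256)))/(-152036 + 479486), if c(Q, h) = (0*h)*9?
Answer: -41597/163725 ≈ -0.25407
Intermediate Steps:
c(Q, h) = 0 (c(Q, h) = 0*9 = 0)
(c(93, -541) + (6 + 325*(-256)))/(-152036 + 479486) = (0 + (6 + 325*(-256)))/(-152036 + 479486) = (0 + (6 - 83200))/327450 = (0 - 83194)*(1/327450) = -83194*1/327450 = -41597/163725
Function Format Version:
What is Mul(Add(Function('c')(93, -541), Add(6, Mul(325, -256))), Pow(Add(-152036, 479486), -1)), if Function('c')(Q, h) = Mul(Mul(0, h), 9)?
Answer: Rational(-41597, 163725) ≈ -0.25407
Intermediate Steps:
Function('c')(Q, h) = 0 (Function('c')(Q, h) = Mul(0, 9) = 0)
Mul(Add(Function('c')(93, -541), Add(6, Mul(325, -256))), Pow(Add(-152036, 479486), -1)) = Mul(Add(0, Add(6, Mul(325, -256))), Pow(Add(-152036, 479486), -1)) = Mul(Add(0, Add(6, -83200)), Pow(327450, -1)) = Mul(Add(0, -83194), Rational(1, 327450)) = Mul(-83194, Rational(1, 327450)) = Rational(-41597, 163725)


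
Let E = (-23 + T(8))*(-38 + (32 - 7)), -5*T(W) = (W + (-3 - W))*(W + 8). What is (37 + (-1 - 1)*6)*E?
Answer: 4355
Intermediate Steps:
T(W) = 24/5 + 3*W/5 (T(W) = -(W + (-3 - W))*(W + 8)/5 = -(-3)*(8 + W)/5 = -(-24 - 3*W)/5 = 24/5 + 3*W/5)
E = 871/5 (E = (-23 + (24/5 + (3/5)*8))*(-38 + (32 - 7)) = (-23 + (24/5 + 24/5))*(-38 + 25) = (-23 + 48/5)*(-13) = -67/5*(-13) = 871/5 ≈ 174.20)
(37 + (-1 - 1)*6)*E = (37 + (-1 - 1)*6)*(871/5) = (37 - 2*6)*(871/5) = (37 - 12)*(871/5) = 25*(871/5) = 4355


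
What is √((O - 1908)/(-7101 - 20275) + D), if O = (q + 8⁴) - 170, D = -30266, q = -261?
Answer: I*√1417672615603/6844 ≈ 173.97*I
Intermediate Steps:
O = 3665 (O = (-261 + 8⁴) - 170 = (-261 + 4096) - 170 = 3835 - 170 = 3665)
√((O - 1908)/(-7101 - 20275) + D) = √((3665 - 1908)/(-7101 - 20275) - 30266) = √(1757/(-27376) - 30266) = √(1757*(-1/27376) - 30266) = √(-1757/27376 - 30266) = √(-828563773/27376) = I*√1417672615603/6844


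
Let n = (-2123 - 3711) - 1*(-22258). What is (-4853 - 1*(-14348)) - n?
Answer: -6929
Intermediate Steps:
n = 16424 (n = -5834 + 22258 = 16424)
(-4853 - 1*(-14348)) - n = (-4853 - 1*(-14348)) - 1*16424 = (-4853 + 14348) - 16424 = 9495 - 16424 = -6929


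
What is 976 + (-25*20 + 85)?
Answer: 561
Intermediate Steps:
976 + (-25*20 + 85) = 976 + (-500 + 85) = 976 - 415 = 561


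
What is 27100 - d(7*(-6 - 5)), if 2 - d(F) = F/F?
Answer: 27099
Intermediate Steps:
d(F) = 1 (d(F) = 2 - F/F = 2 - 1*1 = 2 - 1 = 1)
27100 - d(7*(-6 - 5)) = 27100 - 1*1 = 27100 - 1 = 27099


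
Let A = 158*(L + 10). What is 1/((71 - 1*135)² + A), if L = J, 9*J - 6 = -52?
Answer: 9/43816 ≈ 0.00020540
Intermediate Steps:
J = -46/9 (J = ⅔ + (⅑)*(-52) = ⅔ - 52/9 = -46/9 ≈ -5.1111)
L = -46/9 ≈ -5.1111
A = 6952/9 (A = 158*(-46/9 + 10) = 158*(44/9) = 6952/9 ≈ 772.44)
1/((71 - 1*135)² + A) = 1/((71 - 1*135)² + 6952/9) = 1/((71 - 135)² + 6952/9) = 1/((-64)² + 6952/9) = 1/(4096 + 6952/9) = 1/(43816/9) = 9/43816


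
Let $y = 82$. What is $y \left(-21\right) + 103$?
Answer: $-1619$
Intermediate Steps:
$y \left(-21\right) + 103 = 82 \left(-21\right) + 103 = -1722 + 103 = -1619$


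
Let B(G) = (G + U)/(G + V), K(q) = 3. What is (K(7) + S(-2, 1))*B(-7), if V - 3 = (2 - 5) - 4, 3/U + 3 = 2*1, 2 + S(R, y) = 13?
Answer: 140/11 ≈ 12.727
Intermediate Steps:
S(R, y) = 11 (S(R, y) = -2 + 13 = 11)
U = -3 (U = 3/(-3 + 2*1) = 3/(-3 + 2) = 3/(-1) = 3*(-1) = -3)
V = -4 (V = 3 + ((2 - 5) - 4) = 3 + (-3 - 4) = 3 - 7 = -4)
B(G) = (-3 + G)/(-4 + G) (B(G) = (G - 3)/(G - 4) = (-3 + G)/(-4 + G))
(K(7) + S(-2, 1))*B(-7) = (3 + 11)*((-3 - 7)/(-4 - 7)) = 14*(-10/(-11)) = 14*(-1/11*(-10)) = 14*(10/11) = 140/11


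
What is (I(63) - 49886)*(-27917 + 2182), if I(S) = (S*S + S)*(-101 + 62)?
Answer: 5330593490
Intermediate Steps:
I(S) = -39*S - 39*S² (I(S) = (S² + S)*(-39) = (S + S²)*(-39) = -39*S - 39*S²)
(I(63) - 49886)*(-27917 + 2182) = (-39*63*(1 + 63) - 49886)*(-27917 + 2182) = (-39*63*64 - 49886)*(-25735) = (-157248 - 49886)*(-25735) = -207134*(-25735) = 5330593490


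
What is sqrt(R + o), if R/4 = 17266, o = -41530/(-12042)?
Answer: sqrt(278207067921)/2007 ≈ 262.81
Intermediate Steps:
o = 20765/6021 (o = -41530*(-1/12042) = 20765/6021 ≈ 3.4488)
R = 69064 (R = 4*17266 = 69064)
sqrt(R + o) = sqrt(69064 + 20765/6021) = sqrt(415855109/6021) = sqrt(278207067921)/2007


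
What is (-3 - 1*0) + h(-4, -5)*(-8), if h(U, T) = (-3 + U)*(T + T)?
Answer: -563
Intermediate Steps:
h(U, T) = 2*T*(-3 + U) (h(U, T) = (-3 + U)*(2*T) = 2*T*(-3 + U))
(-3 - 1*0) + h(-4, -5)*(-8) = (-3 - 1*0) + (2*(-5)*(-3 - 4))*(-8) = (-3 + 0) + (2*(-5)*(-7))*(-8) = -3 + 70*(-8) = -3 - 560 = -563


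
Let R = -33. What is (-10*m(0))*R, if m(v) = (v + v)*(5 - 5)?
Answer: 0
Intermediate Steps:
m(v) = 0 (m(v) = (2*v)*0 = 0)
(-10*m(0))*R = -10*0*(-33) = 0*(-33) = 0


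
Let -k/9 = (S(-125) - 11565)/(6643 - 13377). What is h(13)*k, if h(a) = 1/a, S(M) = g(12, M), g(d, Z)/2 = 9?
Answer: -103923/87542 ≈ -1.1871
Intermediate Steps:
g(d, Z) = 18 (g(d, Z) = 2*9 = 18)
S(M) = 18
k = -103923/6734 (k = -9*(18 - 11565)/(6643 - 13377) = -(-103923)/(-6734) = -(-103923)*(-1)/6734 = -9*11547/6734 = -103923/6734 ≈ -15.433)
h(13)*k = -103923/6734/13 = (1/13)*(-103923/6734) = -103923/87542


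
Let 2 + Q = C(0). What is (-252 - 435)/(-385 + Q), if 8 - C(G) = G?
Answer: 687/379 ≈ 1.8127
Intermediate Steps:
C(G) = 8 - G
Q = 6 (Q = -2 + (8 - 1*0) = -2 + (8 + 0) = -2 + 8 = 6)
(-252 - 435)/(-385 + Q) = (-252 - 435)/(-385 + 6) = -687/(-379) = -687*(-1/379) = 687/379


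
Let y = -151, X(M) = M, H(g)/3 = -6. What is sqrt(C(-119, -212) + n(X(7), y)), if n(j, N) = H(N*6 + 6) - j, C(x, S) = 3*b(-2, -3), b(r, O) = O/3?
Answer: 2*I*sqrt(7) ≈ 5.2915*I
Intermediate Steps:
H(g) = -18 (H(g) = 3*(-6) = -18)
b(r, O) = O/3 (b(r, O) = O*(1/3) = O/3)
C(x, S) = -3 (C(x, S) = 3*((1/3)*(-3)) = 3*(-1) = -3)
n(j, N) = -18 - j
sqrt(C(-119, -212) + n(X(7), y)) = sqrt(-3 + (-18 - 1*7)) = sqrt(-3 + (-18 - 7)) = sqrt(-3 - 25) = sqrt(-28) = 2*I*sqrt(7)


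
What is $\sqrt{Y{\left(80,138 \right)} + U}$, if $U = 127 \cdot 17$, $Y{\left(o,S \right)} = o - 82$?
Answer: $\sqrt{2157} \approx 46.443$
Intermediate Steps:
$Y{\left(o,S \right)} = -82 + o$
$U = 2159$
$\sqrt{Y{\left(80,138 \right)} + U} = \sqrt{\left(-82 + 80\right) + 2159} = \sqrt{-2 + 2159} = \sqrt{2157}$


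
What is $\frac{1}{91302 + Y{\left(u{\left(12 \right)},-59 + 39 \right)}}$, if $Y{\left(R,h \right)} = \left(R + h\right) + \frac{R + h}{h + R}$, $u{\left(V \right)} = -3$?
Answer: $\frac{1}{91280} \approx 1.0955 \cdot 10^{-5}$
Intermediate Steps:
$Y{\left(R,h \right)} = 1 + R + h$ ($Y{\left(R,h \right)} = \left(R + h\right) + \frac{R + h}{R + h} = \left(R + h\right) + 1 = 1 + R + h$)
$\frac{1}{91302 + Y{\left(u{\left(12 \right)},-59 + 39 \right)}} = \frac{1}{91302 + \left(1 - 3 + \left(-59 + 39\right)\right)} = \frac{1}{91302 - 22} = \frac{1}{91280}$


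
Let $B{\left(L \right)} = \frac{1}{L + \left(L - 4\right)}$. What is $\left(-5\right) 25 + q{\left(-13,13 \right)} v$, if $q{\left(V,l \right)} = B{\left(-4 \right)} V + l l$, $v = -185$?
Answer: $- \frac{379085}{12} \approx -31590.0$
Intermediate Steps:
$B{\left(L \right)} = \frac{1}{-4 + 2 L}$ ($B{\left(L \right)} = \frac{1}{L + \left(-4 + L\right)} = \frac{1}{-4 + 2 L}$)
$q{\left(V,l \right)} = l^{2} - \frac{V}{12}$ ($q{\left(V,l \right)} = \frac{1}{2 \left(-2 - 4\right)} V + l l = \frac{1}{2 \left(-6\right)} V + l^{2} = \frac{1}{2} \left(- \frac{1}{6}\right) V + l^{2} = - \frac{V}{12} + l^{2} = l^{2} - \frac{V}{12}$)
$\left(-5\right) 25 + q{\left(-13,13 \right)} v = \left(-5\right) 25 + \left(13^{2} - - \frac{13}{12}\right) \left(-185\right) = -125 + \left(169 + \frac{13}{12}\right) \left(-185\right) = -125 + \frac{2041}{12} \left(-185\right) = -125 - \frac{377585}{12} = - \frac{379085}{12}$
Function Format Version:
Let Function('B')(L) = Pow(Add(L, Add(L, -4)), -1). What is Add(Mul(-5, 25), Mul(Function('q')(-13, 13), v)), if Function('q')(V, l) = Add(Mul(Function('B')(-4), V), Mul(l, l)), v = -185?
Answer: Rational(-379085, 12) ≈ -31590.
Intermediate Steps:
Function('B')(L) = Pow(Add(-4, Mul(2, L)), -1) (Function('B')(L) = Pow(Add(L, Add(-4, L)), -1) = Pow(Add(-4, Mul(2, L)), -1))
Function('q')(V, l) = Add(Pow(l, 2), Mul(Rational(-1, 12), V)) (Function('q')(V, l) = Add(Mul(Mul(Rational(1, 2), Pow(Add(-2, -4), -1)), V), Mul(l, l)) = Add(Mul(Mul(Rational(1, 2), Pow(-6, -1)), V), Pow(l, 2)) = Add(Mul(Mul(Rational(1, 2), Rational(-1, 6)), V), Pow(l, 2)) = Add(Mul(Rational(-1, 12), V), Pow(l, 2)) = Add(Pow(l, 2), Mul(Rational(-1, 12), V)))
Add(Mul(-5, 25), Mul(Function('q')(-13, 13), v)) = Add(Mul(-5, 25), Mul(Add(Pow(13, 2), Mul(Rational(-1, 12), -13)), -185)) = Add(-125, Mul(Add(169, Rational(13, 12)), -185)) = Add(-125, Mul(Rational(2041, 12), -185)) = Add(-125, Rational(-377585, 12)) = Rational(-379085, 12)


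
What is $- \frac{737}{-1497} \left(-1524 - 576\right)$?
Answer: $- \frac{515900}{499} \approx -1033.9$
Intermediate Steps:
$- \frac{737}{-1497} \left(-1524 - 576\right) = \left(-737\right) \left(- \frac{1}{1497}\right) \left(-1524 - 576\right) = \frac{737}{1497} \left(-2100\right) = - \frac{515900}{499}$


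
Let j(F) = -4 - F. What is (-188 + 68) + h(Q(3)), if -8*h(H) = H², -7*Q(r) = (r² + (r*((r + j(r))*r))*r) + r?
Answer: -7032/49 ≈ -143.51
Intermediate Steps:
Q(r) = -r/7 - r²/7 + 4*r³/7 (Q(r) = -((r² + (r*((r + (-4 - r))*r))*r) + r)/7 = -((r² + (r*(-4*r))*r) + r)/7 = -((r² + (-4*r²)*r) + r)/7 = -((r² - 4*r³) + r)/7 = -(r + r² - 4*r³)/7 = -r/7 - r²/7 + 4*r³/7)
h(H) = -H²/8
(-188 + 68) + h(Q(3)) = (-188 + 68) - 9*(-1 - 1*3 + 4*3²)²/49/8 = -120 - 9*(-1 - 3 + 4*9)²/49/8 = -120 - 9*(-1 - 3 + 36)²/49/8 = -120 - ((⅐)*3*32)²/8 = -120 - (96/7)²/8 = -120 - ⅛*9216/49 = -120 - 1152/49 = -7032/49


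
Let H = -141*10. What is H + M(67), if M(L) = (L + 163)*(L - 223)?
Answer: -37290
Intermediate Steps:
M(L) = (-223 + L)*(163 + L) (M(L) = (163 + L)*(-223 + L) = (-223 + L)*(163 + L))
H = -1410
H + M(67) = -1410 + (-36349 + 67**2 - 60*67) = -1410 + (-36349 + 4489 - 4020) = -1410 - 35880 = -37290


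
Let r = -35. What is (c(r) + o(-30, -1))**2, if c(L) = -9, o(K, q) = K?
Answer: 1521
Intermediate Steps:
(c(r) + o(-30, -1))**2 = (-9 - 30)**2 = (-39)**2 = 1521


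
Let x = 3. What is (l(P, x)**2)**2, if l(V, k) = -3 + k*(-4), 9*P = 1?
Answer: 50625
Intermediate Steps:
P = 1/9 (P = (1/9)*1 = 1/9 ≈ 0.11111)
l(V, k) = -3 - 4*k
(l(P, x)**2)**2 = ((-3 - 4*3)**2)**2 = ((-3 - 12)**2)**2 = ((-15)**2)**2 = 225**2 = 50625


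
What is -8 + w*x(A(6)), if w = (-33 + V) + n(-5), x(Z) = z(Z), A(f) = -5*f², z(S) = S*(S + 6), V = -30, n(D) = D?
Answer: -2129768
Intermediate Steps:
z(S) = S*(6 + S)
x(Z) = Z*(6 + Z)
w = -68 (w = (-33 - 30) - 5 = -63 - 5 = -68)
-8 + w*x(A(6)) = -8 - 68*(-5*6²)*(6 - 5*6²) = -8 - 68*(-5*36)*(6 - 5*36) = -8 - (-12240)*(6 - 180) = -8 - (-12240)*(-174) = -8 - 68*31320 = -8 - 2129760 = -2129768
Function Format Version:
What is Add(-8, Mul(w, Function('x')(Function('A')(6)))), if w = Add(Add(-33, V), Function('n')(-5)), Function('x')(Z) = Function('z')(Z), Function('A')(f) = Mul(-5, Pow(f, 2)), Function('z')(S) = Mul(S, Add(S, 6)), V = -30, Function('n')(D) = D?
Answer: -2129768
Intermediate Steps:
Function('z')(S) = Mul(S, Add(6, S))
Function('x')(Z) = Mul(Z, Add(6, Z))
w = -68 (w = Add(Add(-33, -30), -5) = Add(-63, -5) = -68)
Add(-8, Mul(w, Function('x')(Function('A')(6)))) = Add(-8, Mul(-68, Mul(Mul(-5, Pow(6, 2)), Add(6, Mul(-5, Pow(6, 2)))))) = Add(-8, Mul(-68, Mul(Mul(-5, 36), Add(6, Mul(-5, 36))))) = Add(-8, Mul(-68, Mul(-180, Add(6, -180)))) = Add(-8, Mul(-68, Mul(-180, -174))) = Add(-8, Mul(-68, 31320)) = Add(-8, -2129760) = -2129768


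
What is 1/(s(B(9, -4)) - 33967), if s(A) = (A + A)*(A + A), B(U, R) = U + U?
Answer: -1/32671 ≈ -3.0608e-5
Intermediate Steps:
B(U, R) = 2*U
s(A) = 4*A² (s(A) = (2*A)*(2*A) = 4*A²)
1/(s(B(9, -4)) - 33967) = 1/(4*(2*9)² - 33967) = 1/(4*18² - 33967) = 1/(4*324 - 33967) = 1/(1296 - 33967) = 1/(-32671) = -1/32671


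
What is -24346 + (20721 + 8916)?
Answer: 5291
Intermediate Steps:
-24346 + (20721 + 8916) = -24346 + 29637 = 5291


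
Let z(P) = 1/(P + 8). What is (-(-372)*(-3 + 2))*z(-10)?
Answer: 186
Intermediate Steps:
z(P) = 1/(8 + P)
(-(-372)*(-3 + 2))*z(-10) = (-(-372)*(-3 + 2))/(8 - 10) = -(-372)*(-1)/(-2) = -93*4*(-½) = -372*(-½) = 186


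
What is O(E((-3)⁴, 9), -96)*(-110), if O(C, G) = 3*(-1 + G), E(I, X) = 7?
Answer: 32010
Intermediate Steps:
O(C, G) = -3 + 3*G
O(E((-3)⁴, 9), -96)*(-110) = (-3 + 3*(-96))*(-110) = (-3 - 288)*(-110) = -291*(-110) = 32010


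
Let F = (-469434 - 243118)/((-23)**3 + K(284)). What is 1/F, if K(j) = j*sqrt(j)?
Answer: 12167/712552 - 71*sqrt(71)/89069 ≈ 0.010358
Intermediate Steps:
K(j) = j**(3/2)
F = -712552/(-12167 + 568*sqrt(71)) (F = (-469434 - 243118)/((-23)**3 + 284**(3/2)) = -712552/(-12167 + 568*sqrt(71)) ≈ 96.539)
1/F = 1/(8669620184/125129585 + 404729536*sqrt(71)/125129585)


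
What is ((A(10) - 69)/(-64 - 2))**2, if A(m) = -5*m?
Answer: 14161/4356 ≈ 3.2509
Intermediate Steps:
((A(10) - 69)/(-64 - 2))**2 = ((-5*10 - 69)/(-64 - 2))**2 = ((-50 - 69)/(-66))**2 = (-119*(-1/66))**2 = (119/66)**2 = 14161/4356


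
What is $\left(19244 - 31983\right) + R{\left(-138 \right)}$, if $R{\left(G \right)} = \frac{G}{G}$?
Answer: $-12738$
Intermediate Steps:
$R{\left(G \right)} = 1$
$\left(19244 - 31983\right) + R{\left(-138 \right)} = \left(19244 - 31983\right) + 1 = -12739 + 1 = -12738$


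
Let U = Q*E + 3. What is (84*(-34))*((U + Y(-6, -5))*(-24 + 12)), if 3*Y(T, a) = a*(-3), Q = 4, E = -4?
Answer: -274176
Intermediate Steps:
Y(T, a) = -a (Y(T, a) = (a*(-3))/3 = (-3*a)/3 = -a)
U = -13 (U = 4*(-4) + 3 = -16 + 3 = -13)
(84*(-34))*((U + Y(-6, -5))*(-24 + 12)) = (84*(-34))*((-13 - 1*(-5))*(-24 + 12)) = -2856*(-13 + 5)*(-12) = -(-22848)*(-12) = -2856*96 = -274176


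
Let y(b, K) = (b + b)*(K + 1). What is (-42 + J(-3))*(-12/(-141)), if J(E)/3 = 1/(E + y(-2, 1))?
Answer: -1860/517 ≈ -3.5977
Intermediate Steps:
y(b, K) = 2*b*(1 + K) (y(b, K) = (2*b)*(1 + K) = 2*b*(1 + K))
J(E) = 3/(-8 + E) (J(E) = 3/(E + 2*(-2)*(1 + 1)) = 3/(E + 2*(-2)*2) = 3/(E - 8) = 3/(-8 + E))
(-42 + J(-3))*(-12/(-141)) = (-42 + 3/(-8 - 3))*(-12/(-141)) = (-42 + 3/(-11))*(-12*(-1/141)) = (-42 + 3*(-1/11))*(4/47) = (-42 - 3/11)*(4/47) = -465/11*4/47 = -1860/517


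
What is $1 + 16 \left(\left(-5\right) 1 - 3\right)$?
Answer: $-127$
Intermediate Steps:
$1 + 16 \left(\left(-5\right) 1 - 3\right) = 1 + 16 \left(-5 - 3\right) = 1 + 16 \left(-8\right) = 1 - 128 = -127$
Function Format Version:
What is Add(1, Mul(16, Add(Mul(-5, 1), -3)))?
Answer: -127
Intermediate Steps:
Add(1, Mul(16, Add(Mul(-5, 1), -3))) = Add(1, Mul(16, Add(-5, -3))) = Add(1, Mul(16, -8)) = Add(1, -128) = -127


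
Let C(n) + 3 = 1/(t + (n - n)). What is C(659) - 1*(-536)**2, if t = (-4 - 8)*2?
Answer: -6895177/24 ≈ -2.8730e+5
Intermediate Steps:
t = -24 (t = -12*2 = -24)
C(n) = -73/24 (C(n) = -3 + 1/(-24 + (n - n)) = -3 + 1/(-24 + 0) = -3 + 1/(-24) = -3 - 1/24 = -73/24)
C(659) - 1*(-536)**2 = -73/24 - 1*(-536)**2 = -73/24 - 1*287296 = -73/24 - 287296 = -6895177/24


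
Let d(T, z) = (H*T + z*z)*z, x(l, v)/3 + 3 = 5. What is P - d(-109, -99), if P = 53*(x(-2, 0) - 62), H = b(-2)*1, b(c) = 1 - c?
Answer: 934958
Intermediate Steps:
x(l, v) = 6 (x(l, v) = -9 + 3*5 = -9 + 15 = 6)
H = 3 (H = (1 - 1*(-2))*1 = (1 + 2)*1 = 3*1 = 3)
P = -2968 (P = 53*(6 - 62) = 53*(-56) = -2968)
d(T, z) = z*(z**2 + 3*T) (d(T, z) = (3*T + z*z)*z = (3*T + z**2)*z = (z**2 + 3*T)*z = z*(z**2 + 3*T))
P - d(-109, -99) = -2968 - (-99)*((-99)**2 + 3*(-109)) = -2968 - (-99)*(9801 - 327) = -2968 - (-99)*9474 = -2968 - 1*(-937926) = -2968 + 937926 = 934958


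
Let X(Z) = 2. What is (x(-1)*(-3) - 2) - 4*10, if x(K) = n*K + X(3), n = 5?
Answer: -33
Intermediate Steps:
x(K) = 2 + 5*K (x(K) = 5*K + 2 = 2 + 5*K)
(x(-1)*(-3) - 2) - 4*10 = ((2 + 5*(-1))*(-3) - 2) - 4*10 = ((2 - 5)*(-3) - 2) - 40 = (-3*(-3) - 2) - 40 = (9 - 2) - 40 = 7 - 40 = -33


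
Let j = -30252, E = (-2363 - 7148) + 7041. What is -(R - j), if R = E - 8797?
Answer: -18985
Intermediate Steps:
E = -2470 (E = -9511 + 7041 = -2470)
R = -11267 (R = -2470 - 8797 = -11267)
-(R - j) = -(-11267 - 1*(-30252)) = -(-11267 + 30252) = -1*18985 = -18985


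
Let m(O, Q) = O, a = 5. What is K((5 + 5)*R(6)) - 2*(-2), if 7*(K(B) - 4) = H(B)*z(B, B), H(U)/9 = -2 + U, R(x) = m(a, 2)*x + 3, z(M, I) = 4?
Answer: 11864/7 ≈ 1694.9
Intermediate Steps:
R(x) = 3 + 5*x (R(x) = 5*x + 3 = 3 + 5*x)
H(U) = -18 + 9*U (H(U) = 9*(-2 + U) = -18 + 9*U)
K(B) = -44/7 + 36*B/7 (K(B) = 4 + ((-18 + 9*B)*4)/7 = 4 + (-72 + 36*B)/7 = 4 + (-72/7 + 36*B/7) = -44/7 + 36*B/7)
K((5 + 5)*R(6)) - 2*(-2) = (-44/7 + 36*((5 + 5)*(3 + 5*6))/7) - 2*(-2) = (-44/7 + 36*(10*(3 + 30))/7) + 4 = (-44/7 + 36*(10*33)/7) + 4 = (-44/7 + (36/7)*330) + 4 = (-44/7 + 11880/7) + 4 = 11836/7 + 4 = 11864/7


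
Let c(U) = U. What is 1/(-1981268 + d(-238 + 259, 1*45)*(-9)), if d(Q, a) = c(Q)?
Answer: -1/1981457 ≈ -5.0468e-7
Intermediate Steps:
d(Q, a) = Q
1/(-1981268 + d(-238 + 259, 1*45)*(-9)) = 1/(-1981268 + (-238 + 259)*(-9)) = 1/(-1981268 + 21*(-9)) = 1/(-1981268 - 189) = 1/(-1981457) = -1/1981457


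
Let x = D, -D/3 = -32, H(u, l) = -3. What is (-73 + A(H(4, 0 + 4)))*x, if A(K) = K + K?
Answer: -7584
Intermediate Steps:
D = 96 (D = -3*(-32) = 96)
A(K) = 2*K
x = 96
(-73 + A(H(4, 0 + 4)))*x = (-73 + 2*(-3))*96 = (-73 - 6)*96 = -79*96 = -7584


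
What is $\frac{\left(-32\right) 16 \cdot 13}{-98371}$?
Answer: $\frac{512}{7567} \approx 0.067662$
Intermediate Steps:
$\frac{\left(-32\right) 16 \cdot 13}{-98371} = \left(-512\right) 13 \left(- \frac{1}{98371}\right) = \left(-6656\right) \left(- \frac{1}{98371}\right) = \frac{512}{7567}$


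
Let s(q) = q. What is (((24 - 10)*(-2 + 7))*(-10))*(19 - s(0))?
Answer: -13300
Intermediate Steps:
(((24 - 10)*(-2 + 7))*(-10))*(19 - s(0)) = (((24 - 10)*(-2 + 7))*(-10))*(19 - 1*0) = ((14*5)*(-10))*(19 + 0) = (70*(-10))*19 = -700*19 = -13300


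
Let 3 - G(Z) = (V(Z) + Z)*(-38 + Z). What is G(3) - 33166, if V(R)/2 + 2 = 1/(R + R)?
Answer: -99559/3 ≈ -33186.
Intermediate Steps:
V(R) = -4 + 1/R (V(R) = -4 + 2/(R + R) = -4 + 2/((2*R)) = -4 + 2*(1/(2*R)) = -4 + 1/R)
G(Z) = 3 - (-38 + Z)*(-4 + Z + 1/Z) (G(Z) = 3 - ((-4 + 1/Z) + Z)*(-38 + Z) = 3 - (-4 + Z + 1/Z)*(-38 + Z) = 3 - (-38 + Z)*(-4 + Z + 1/Z))
G(3) - 33166 = (-150 - 1*3² + 38/3 + 42*3) - 33166 = (-150 - 1*9 + 38*(⅓) + 126) - 33166 = (-150 - 9 + 38/3 + 126) - 33166 = -61/3 - 33166 = -99559/3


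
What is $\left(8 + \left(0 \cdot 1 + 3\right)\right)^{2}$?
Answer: $121$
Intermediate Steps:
$\left(8 + \left(0 \cdot 1 + 3\right)\right)^{2} = \left(8 + \left(0 + 3\right)\right)^{2} = \left(8 + 3\right)^{2} = 11^{2} = 121$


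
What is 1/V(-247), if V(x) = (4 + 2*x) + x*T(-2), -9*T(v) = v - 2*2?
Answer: -3/1964 ≈ -0.0015275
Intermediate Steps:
T(v) = 4/9 - v/9 (T(v) = -(v - 2*2)/9 = -(v - 4)/9 = -(-4 + v)/9 = 4/9 - v/9)
V(x) = 4 + 8*x/3 (V(x) = (4 + 2*x) + x*(4/9 - ⅑*(-2)) = (4 + 2*x) + x*(4/9 + 2/9) = (4 + 2*x) + x*(⅔) = (4 + 2*x) + 2*x/3 = 4 + 8*x/3)
1/V(-247) = 1/(4 + (8/3)*(-247)) = 1/(4 - 1976/3) = 1/(-1964/3) = -3/1964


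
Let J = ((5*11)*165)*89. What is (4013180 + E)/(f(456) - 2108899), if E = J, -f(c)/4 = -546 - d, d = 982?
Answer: -4820855/2102787 ≈ -2.2926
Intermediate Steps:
f(c) = 6112 (f(c) = -4*(-546 - 1*982) = -4*(-546 - 982) = -4*(-1528) = 6112)
J = 807675 (J = (55*165)*89 = 9075*89 = 807675)
E = 807675
(4013180 + E)/(f(456) - 2108899) = (4013180 + 807675)/(6112 - 2108899) = 4820855/(-2102787) = 4820855*(-1/2102787) = -4820855/2102787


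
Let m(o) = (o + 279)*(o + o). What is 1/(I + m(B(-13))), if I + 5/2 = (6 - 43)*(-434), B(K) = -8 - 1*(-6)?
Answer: 2/29895 ≈ 6.6901e-5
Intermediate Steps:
B(K) = -2 (B(K) = -8 + 6 = -2)
m(o) = 2*o*(279 + o) (m(o) = (279 + o)*(2*o) = 2*o*(279 + o))
I = 32111/2 (I = -5/2 + (6 - 43)*(-434) = -5/2 - 37*(-434) = -5/2 + 16058 = 32111/2 ≈ 16056.)
1/(I + m(B(-13))) = 1/(32111/2 + 2*(-2)*(279 - 2)) = 1/(32111/2 + 2*(-2)*277) = 1/(32111/2 - 1108) = 1/(29895/2) = 2/29895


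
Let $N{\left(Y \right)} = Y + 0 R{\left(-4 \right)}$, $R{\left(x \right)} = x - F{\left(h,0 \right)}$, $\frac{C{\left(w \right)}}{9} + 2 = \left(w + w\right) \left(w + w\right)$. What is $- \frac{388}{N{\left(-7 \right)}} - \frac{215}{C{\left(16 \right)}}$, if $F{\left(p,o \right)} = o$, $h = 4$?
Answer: $\frac{509617}{9198} \approx 55.405$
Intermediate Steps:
$C{\left(w \right)} = -18 + 36 w^{2}$ ($C{\left(w \right)} = -18 + 9 \left(w + w\right) \left(w + w\right) = -18 + 9 \cdot 2 w 2 w = -18 + 9 \cdot 4 w^{2} = -18 + 36 w^{2}$)
$R{\left(x \right)} = x$ ($R{\left(x \right)} = x - 0 = x + 0 = x$)
$N{\left(Y \right)} = Y$ ($N{\left(Y \right)} = Y + 0 \left(-4\right) = Y + 0 = Y$)
$- \frac{388}{N{\left(-7 \right)}} - \frac{215}{C{\left(16 \right)}} = - \frac{388}{-7} - \frac{215}{-18 + 36 \cdot 16^{2}} = \left(-388\right) \left(- \frac{1}{7}\right) - \frac{215}{-18 + 36 \cdot 256} = \frac{388}{7} - \frac{215}{-18 + 9216} = \frac{388}{7} - \frac{215}{9198} = \frac{509617}{9198}$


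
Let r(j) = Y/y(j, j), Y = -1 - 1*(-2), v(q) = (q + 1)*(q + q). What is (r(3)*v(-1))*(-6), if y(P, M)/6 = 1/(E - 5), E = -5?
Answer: 0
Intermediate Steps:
y(P, M) = -⅗ (y(P, M) = 6/(-5 - 5) = 6/(-10) = 6*(-⅒) = -⅗)
v(q) = 2*q*(1 + q) (v(q) = (1 + q)*(2*q) = 2*q*(1 + q))
Y = 1 (Y = -1 + 2 = 1)
r(j) = -5/3 (r(j) = 1/(-⅗) = 1*(-5/3) = -5/3)
(r(3)*v(-1))*(-6) = -10*(-1)*(1 - 1)/3*(-6) = -10*(-1)*0/3*(-6) = -5/3*0*(-6) = 0*(-6) = 0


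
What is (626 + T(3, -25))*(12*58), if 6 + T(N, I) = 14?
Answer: 441264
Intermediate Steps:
T(N, I) = 8 (T(N, I) = -6 + 14 = 8)
(626 + T(3, -25))*(12*58) = (626 + 8)*(12*58) = 634*696 = 441264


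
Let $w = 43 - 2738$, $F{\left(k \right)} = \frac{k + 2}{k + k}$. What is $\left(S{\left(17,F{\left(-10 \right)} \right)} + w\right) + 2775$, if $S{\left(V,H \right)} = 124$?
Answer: $204$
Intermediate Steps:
$F{\left(k \right)} = \frac{2 + k}{2 k}$
$w = -2695$ ($w = 43 - 2738 = -2695$)
$\left(S{\left(17,F{\left(-10 \right)} \right)} + w\right) + 2775 = \left(124 - 2695\right) + 2775 = -2571 + 2775 = 204$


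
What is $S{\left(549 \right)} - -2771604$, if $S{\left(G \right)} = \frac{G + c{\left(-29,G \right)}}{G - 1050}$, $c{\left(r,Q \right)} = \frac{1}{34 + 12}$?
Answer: $\frac{63874360529}{23046} \approx 2.7716 \cdot 10^{6}$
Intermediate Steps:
$c{\left(r,Q \right)} = \frac{1}{46}$
$S{\left(G \right)} = \frac{\frac{1}{46} + G}{-1050 + G}$ ($S{\left(G \right)} = \frac{G + \frac{1}{46}}{G - 1050} = \frac{\frac{1}{46} + G}{-1050 + G}$)
$S{\left(549 \right)} - -2771604 = \frac{\frac{1}{46} + 549}{-1050 + 549} - -2771604 = \frac{1}{-501} \cdot \frac{25255}{46} + 2771604 = \left(- \frac{1}{501}\right) \frac{25255}{46} + 2771604 = - \frac{25255}{23046} + 2771604 = \frac{63874360529}{23046}$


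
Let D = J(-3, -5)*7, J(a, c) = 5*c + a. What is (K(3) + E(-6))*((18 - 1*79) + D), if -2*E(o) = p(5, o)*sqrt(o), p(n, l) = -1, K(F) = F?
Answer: -771 - 257*I*sqrt(6)/2 ≈ -771.0 - 314.76*I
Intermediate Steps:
J(a, c) = a + 5*c
E(o) = sqrt(o)/2 (E(o) = -(-1)*sqrt(o)/2 = sqrt(o)/2)
D = -196 (D = (-3 + 5*(-5))*7 = (-3 - 25)*7 = -28*7 = -196)
(K(3) + E(-6))*((18 - 1*79) + D) = (3 + sqrt(-6)/2)*((18 - 1*79) - 196) = (3 + (I*sqrt(6))/2)*((18 - 79) - 196) = (3 + I*sqrt(6)/2)*(-61 - 196) = (3 + I*sqrt(6)/2)*(-257) = -771 - 257*I*sqrt(6)/2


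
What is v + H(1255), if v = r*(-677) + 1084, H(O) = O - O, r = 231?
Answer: -155303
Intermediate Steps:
H(O) = 0
v = -155303 (v = 231*(-677) + 1084 = -156387 + 1084 = -155303)
v + H(1255) = -155303 + 0 = -155303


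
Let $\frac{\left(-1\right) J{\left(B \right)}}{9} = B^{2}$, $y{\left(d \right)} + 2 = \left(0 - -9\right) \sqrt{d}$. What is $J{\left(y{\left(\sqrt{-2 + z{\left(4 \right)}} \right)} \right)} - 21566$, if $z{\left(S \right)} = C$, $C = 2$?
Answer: $-21602$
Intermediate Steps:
$z{\left(S \right)} = 2$
$y{\left(d \right)} = -2 + 9 \sqrt{d}$ ($y{\left(d \right)} = -2 + \left(0 - -9\right) \sqrt{d} = -2 + \left(0 + 9\right) \sqrt{d} = -2 + 9 \sqrt{d}$)
$J{\left(B \right)} = - 9 B^{2}$
$J{\left(y{\left(\sqrt{-2 + z{\left(4 \right)}} \right)} \right)} - 21566 = - 9 \left(-2 + 9 \sqrt{\sqrt{-2 + 2}}\right)^{2} - 21566 = - 9 \left(-2 + 9 \sqrt{\sqrt{0}}\right)^{2} - 21566 = - 9 \left(-2 + 9 \sqrt{0}\right)^{2} - 21566 = - 9 \left(-2 + 9 \cdot 0\right)^{2} - 21566 = - 9 \left(-2 + 0\right)^{2} - 21566 = - 9 \left(-2\right)^{2} - 21566 = \left(-9\right) 4 - 21566 = -36 - 21566 = -21602$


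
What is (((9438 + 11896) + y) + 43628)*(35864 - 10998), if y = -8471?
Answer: 1404705206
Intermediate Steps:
(((9438 + 11896) + y) + 43628)*(35864 - 10998) = (((9438 + 11896) - 8471) + 43628)*(35864 - 10998) = ((21334 - 8471) + 43628)*24866 = (12863 + 43628)*24866 = 56491*24866 = 1404705206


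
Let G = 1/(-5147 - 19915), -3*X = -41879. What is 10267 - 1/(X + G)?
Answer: 1197327829331/116619055 ≈ 10267.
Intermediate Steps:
X = 41879/3 (X = -⅓*(-41879) = 41879/3 ≈ 13960.)
G = -1/25062 (G = 1/(-25062) = -1/25062 ≈ -3.9901e-5)
10267 - 1/(X + G) = 10267 - 1/(41879/3 - 1/25062) = 10267 - 1/116619055/8354 = 10267 - 1*8354/116619055 = 10267 - 8354/116619055 = 1197327829331/116619055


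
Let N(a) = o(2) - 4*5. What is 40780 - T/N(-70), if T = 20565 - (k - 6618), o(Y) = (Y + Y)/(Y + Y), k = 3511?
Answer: 798492/19 ≈ 42026.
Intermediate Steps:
o(Y) = 1 (o(Y) = (2*Y)/((2*Y)) = (2*Y)*(1/(2*Y)) = 1)
N(a) = -19 (N(a) = 1 - 4*5 = 1 - 20 = -19)
T = 23672 (T = 20565 - (3511 - 6618) = 20565 - 1*(-3107) = 20565 + 3107 = 23672)
40780 - T/N(-70) = 40780 - 23672/(-19) = 40780 - 23672*(-1)/19 = 40780 - 1*(-23672/19) = 40780 + 23672/19 = 798492/19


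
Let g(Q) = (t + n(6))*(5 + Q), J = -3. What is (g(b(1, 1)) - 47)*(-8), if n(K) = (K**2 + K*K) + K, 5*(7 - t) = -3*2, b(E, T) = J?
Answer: -5016/5 ≈ -1003.2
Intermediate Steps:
b(E, T) = -3
t = 41/5 (t = 7 - (-3)*2/5 = 7 - 1/5*(-6) = 7 + 6/5 = 41/5 ≈ 8.2000)
n(K) = K + 2*K**2 (n(K) = (K**2 + K**2) + K = 2*K**2 + K = K + 2*K**2)
g(Q) = 431 + 431*Q/5 (g(Q) = (41/5 + 6*(1 + 2*6))*(5 + Q) = (41/5 + 6*(1 + 12))*(5 + Q) = (41/5 + 6*13)*(5 + Q) = (41/5 + 78)*(5 + Q) = 431*(5 + Q)/5 = 431 + 431*Q/5)
(g(b(1, 1)) - 47)*(-8) = ((431 + (431/5)*(-3)) - 47)*(-8) = ((431 - 1293/5) - 47)*(-8) = (862/5 - 47)*(-8) = (627/5)*(-8) = -5016/5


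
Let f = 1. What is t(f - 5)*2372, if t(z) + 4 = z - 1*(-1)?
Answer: -16604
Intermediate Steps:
t(z) = -3 + z (t(z) = -4 + (z - 1*(-1)) = -4 + (z + 1) = -4 + (1 + z) = -3 + z)
t(f - 5)*2372 = (-3 + (1 - 5))*2372 = (-3 - 4)*2372 = -7*2372 = -16604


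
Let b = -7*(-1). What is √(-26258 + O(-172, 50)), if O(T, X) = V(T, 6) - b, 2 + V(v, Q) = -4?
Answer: 3*I*√2919 ≈ 162.08*I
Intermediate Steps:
b = 7
V(v, Q) = -6 (V(v, Q) = -2 - 4 = -6)
O(T, X) = -13 (O(T, X) = -6 - 1*7 = -6 - 7 = -13)
√(-26258 + O(-172, 50)) = √(-26258 - 13) = √(-26271) = 3*I*√2919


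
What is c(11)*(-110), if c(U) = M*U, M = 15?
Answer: -18150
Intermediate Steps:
c(U) = 15*U
c(11)*(-110) = (15*11)*(-110) = 165*(-110) = -18150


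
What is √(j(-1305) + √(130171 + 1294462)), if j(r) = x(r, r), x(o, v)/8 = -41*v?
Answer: √(428040 + √1424633) ≈ 655.16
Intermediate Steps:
x(o, v) = -328*v (x(o, v) = 8*(-41*v) = -328*v)
j(r) = -328*r
√(j(-1305) + √(130171 + 1294462)) = √(-328*(-1305) + √(130171 + 1294462)) = √(428040 + √1424633)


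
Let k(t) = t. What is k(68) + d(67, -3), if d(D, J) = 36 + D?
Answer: 171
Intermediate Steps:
k(68) + d(67, -3) = 68 + (36 + 67) = 68 + 103 = 171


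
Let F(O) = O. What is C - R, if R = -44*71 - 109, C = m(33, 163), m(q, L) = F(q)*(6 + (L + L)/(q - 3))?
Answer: 18948/5 ≈ 3789.6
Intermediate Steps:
m(q, L) = q*(6 + 2*L/(-3 + q)) (m(q, L) = q*(6 + (L + L)/(q - 3)) = q*(6 + (2*L)/(-3 + q)) = q*(6 + 2*L/(-3 + q)))
C = 2783/5 (C = 2*33*(-9 + 163 + 3*33)/(-3 + 33) = 2*33*(-9 + 163 + 99)/30 = 2*33*(1/30)*253 = 2783/5 ≈ 556.60)
R = -3233 (R = -3124 - 109 = -3233)
C - R = 2783/5 - 1*(-3233) = 2783/5 + 3233 = 18948/5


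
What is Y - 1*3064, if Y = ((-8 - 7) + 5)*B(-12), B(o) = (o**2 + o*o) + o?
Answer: -5824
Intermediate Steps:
B(o) = o + 2*o**2 (B(o) = (o**2 + o**2) + o = 2*o**2 + o = o + 2*o**2)
Y = -2760 (Y = ((-8 - 7) + 5)*(-12*(1 + 2*(-12))) = (-15 + 5)*(-12*(1 - 24)) = -(-120)*(-23) = -10*276 = -2760)
Y - 1*3064 = -2760 - 1*3064 = -2760 - 3064 = -5824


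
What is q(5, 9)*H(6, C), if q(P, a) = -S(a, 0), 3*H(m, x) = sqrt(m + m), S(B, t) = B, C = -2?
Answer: -6*sqrt(3) ≈ -10.392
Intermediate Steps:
H(m, x) = sqrt(2)*sqrt(m)/3 (H(m, x) = sqrt(m + m)/3 = sqrt(2*m)/3 = (sqrt(2)*sqrt(m))/3 = sqrt(2)*sqrt(m)/3)
q(P, a) = -a
q(5, 9)*H(6, C) = (-1*9)*(sqrt(2)*sqrt(6)/3) = -6*sqrt(3)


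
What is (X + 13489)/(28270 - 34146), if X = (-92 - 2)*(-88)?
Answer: -21761/5876 ≈ -3.7034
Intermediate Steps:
X = 8272 (X = -94*(-88) = 8272)
(X + 13489)/(28270 - 34146) = (8272 + 13489)/(28270 - 34146) = 21761/(-5876) = 21761*(-1/5876) = -21761/5876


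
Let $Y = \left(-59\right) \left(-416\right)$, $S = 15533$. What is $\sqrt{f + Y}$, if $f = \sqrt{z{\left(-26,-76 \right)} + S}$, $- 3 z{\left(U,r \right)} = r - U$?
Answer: $\frac{\sqrt{220896 + 3 \sqrt{139947}}}{3} \approx 157.06$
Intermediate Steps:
$z{\left(U,r \right)} = - \frac{r}{3} + \frac{U}{3}$ ($z{\left(U,r \right)} = - \frac{r - U}{3} = - \frac{r}{3} + \frac{U}{3}$)
$f = \frac{\sqrt{139947}}{3}$ ($f = \sqrt{\left(\left(- \frac{1}{3}\right) \left(-76\right) + \frac{1}{3} \left(-26\right)\right) + 15533} = \sqrt{\left(\frac{76}{3} - \frac{26}{3}\right) + 15533} = \sqrt{\frac{50}{3} + 15533} = \sqrt{\frac{46649}{3}} = \frac{\sqrt{139947}}{3} \approx 124.7$)
$Y = 24544$
$\sqrt{f + Y} = \sqrt{\frac{\sqrt{139947}}{3} + 24544} = \sqrt{24544 + \frac{\sqrt{139947}}{3}}$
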